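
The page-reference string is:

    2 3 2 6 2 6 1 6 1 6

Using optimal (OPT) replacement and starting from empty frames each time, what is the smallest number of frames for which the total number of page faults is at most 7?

f=1: 10 faults
f=2: 4 faults
f=3: 4 faults
f=4: 4 faults
Smallest f with faults ≤ 7 is 2.

2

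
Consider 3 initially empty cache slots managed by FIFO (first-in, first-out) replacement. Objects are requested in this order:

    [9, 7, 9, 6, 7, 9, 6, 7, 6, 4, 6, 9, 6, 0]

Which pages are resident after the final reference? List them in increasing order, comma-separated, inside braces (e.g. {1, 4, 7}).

{0, 4, 9}

9 → miss, frames {9}
7 → miss, frames {9,7}
9 → hit
6 → miss, frames {9,7,6}
7 → hit
9 → hit
6 → hit
7 → hit
6 → hit
4 → miss, evict 9, frames {7,6,4}
6 → hit
9 → miss, evict 7, frames {6,4,9}
6 → hit
0 → miss, evict 6, frames {4,9,0}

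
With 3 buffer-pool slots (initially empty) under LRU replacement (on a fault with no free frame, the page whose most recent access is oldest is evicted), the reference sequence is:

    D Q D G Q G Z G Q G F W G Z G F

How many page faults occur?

D -> miss, frames (D)
Q -> miss, frames (D Q)
D -> hit
G -> miss, frames (Q D G)
Q -> hit
G -> hit
Z -> miss, evict D, frames (Q G Z)
G -> hit
Q -> hit
G -> hit
F -> miss, evict Z, frames (Q G F)
W -> miss, evict Q, frames (G F W)
G -> hit
Z -> miss, evict F, frames (W G Z)
G -> hit
F -> miss, evict W, frames (Z G F)
Page faults: 8.

8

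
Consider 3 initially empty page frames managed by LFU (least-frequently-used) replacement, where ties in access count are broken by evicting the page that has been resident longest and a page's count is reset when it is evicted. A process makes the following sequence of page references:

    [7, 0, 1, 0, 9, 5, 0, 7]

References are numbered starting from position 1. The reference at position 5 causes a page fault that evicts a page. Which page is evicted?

pos 1: 7: miss, frames {7}
pos 2: 0: miss, frames {7,0}
pos 3: 1: miss, frames {7,0,1}
pos 4: 0: hit
pos 5: 9: miss, evict 7, frames {0,1,9}
At position 5, page 7 is evicted.

7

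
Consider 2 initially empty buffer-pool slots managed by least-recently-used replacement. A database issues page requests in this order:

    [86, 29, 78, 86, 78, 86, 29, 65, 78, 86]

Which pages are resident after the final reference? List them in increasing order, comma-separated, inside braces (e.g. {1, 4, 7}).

86 -> miss, frames [86]
29 -> miss, frames [86, 29]
78 -> miss, evict 86, frames [29, 78]
86 -> miss, evict 29, frames [78, 86]
78 -> hit
86 -> hit
29 -> miss, evict 78, frames [86, 29]
65 -> miss, evict 86, frames [29, 65]
78 -> miss, evict 29, frames [65, 78]
86 -> miss, evict 65, frames [78, 86]

{78, 86}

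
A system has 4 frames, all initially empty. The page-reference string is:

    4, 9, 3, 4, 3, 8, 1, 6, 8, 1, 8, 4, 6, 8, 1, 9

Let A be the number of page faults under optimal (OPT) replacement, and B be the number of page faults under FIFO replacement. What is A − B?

Under OPT: F F F . . F F F . . . . . . . F → 7 faults.
Under FIFO: F F F . . F F F . . . F . . . F → 8 faults.
A − B = 7 − 8 = -1.

-1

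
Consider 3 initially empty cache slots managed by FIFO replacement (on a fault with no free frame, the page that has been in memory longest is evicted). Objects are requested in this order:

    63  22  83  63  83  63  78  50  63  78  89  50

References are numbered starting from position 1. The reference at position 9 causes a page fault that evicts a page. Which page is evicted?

pos 1: 63: fault, frames (63)
pos 2: 22: fault, frames (63 22)
pos 3: 83: fault, frames (63 22 83)
pos 4: 63: hit
pos 5: 83: hit
pos 6: 63: hit
pos 7: 78: fault, evict 63, frames (22 83 78)
pos 8: 50: fault, evict 22, frames (83 78 50)
pos 9: 63: fault, evict 83, frames (78 50 63)
At position 9, page 83 is evicted.

83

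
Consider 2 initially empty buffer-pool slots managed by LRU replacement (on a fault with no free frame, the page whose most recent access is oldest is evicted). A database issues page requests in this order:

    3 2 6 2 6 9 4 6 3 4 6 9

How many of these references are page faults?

10

3 → fault, frames [3]
2 → fault, frames [3, 2]
6 → fault, evict 3, frames [2, 6]
2 → hit
6 → hit
9 → fault, evict 2, frames [6, 9]
4 → fault, evict 6, frames [9, 4]
6 → fault, evict 9, frames [4, 6]
3 → fault, evict 4, frames [6, 3]
4 → fault, evict 6, frames [3, 4]
6 → fault, evict 3, frames [4, 6]
9 → fault, evict 4, frames [6, 9]
Page faults: 10.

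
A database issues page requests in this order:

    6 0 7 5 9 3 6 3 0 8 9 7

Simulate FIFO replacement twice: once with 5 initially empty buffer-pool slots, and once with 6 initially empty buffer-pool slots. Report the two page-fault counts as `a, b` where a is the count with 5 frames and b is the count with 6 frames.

10, 7

5 frames: F F F F F F F . F F . F → 10 faults.
6 frames: F F F F F F . . . F . . → 7 faults.
7 < 10: adding a frame reduced faults, as is typical.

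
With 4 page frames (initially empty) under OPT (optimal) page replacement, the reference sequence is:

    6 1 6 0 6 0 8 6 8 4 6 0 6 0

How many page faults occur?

6 → fault, frames (6)
1 → fault, frames (6 1)
6 → hit
0 → fault, frames (6 1 0)
6 → hit
0 → hit
8 → fault, frames (6 1 0 8)
6 → hit
8 → hit
4 → fault, evict 8, frames (6 1 0 4)
6 → hit
0 → hit
6 → hit
0 → hit
Page faults: 5.

5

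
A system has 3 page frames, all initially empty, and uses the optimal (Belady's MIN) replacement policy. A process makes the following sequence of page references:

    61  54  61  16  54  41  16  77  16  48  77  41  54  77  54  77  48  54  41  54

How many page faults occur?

8

61 -> fault, frames {61}
54 -> fault, frames {61,54}
61 -> hit
16 -> fault, frames {61,54,16}
54 -> hit
41 -> fault, evict 61, frames {54,16,41}
16 -> hit
77 -> fault, evict 54, frames {16,41,77}
16 -> hit
48 -> fault, evict 16, frames {41,77,48}
77 -> hit
41 -> hit
54 -> fault, evict 41, frames {77,48,54}
77 -> hit
54 -> hit
77 -> hit
48 -> hit
54 -> hit
41 -> fault, evict 48, frames {77,54,41}
54 -> hit
Page faults: 8.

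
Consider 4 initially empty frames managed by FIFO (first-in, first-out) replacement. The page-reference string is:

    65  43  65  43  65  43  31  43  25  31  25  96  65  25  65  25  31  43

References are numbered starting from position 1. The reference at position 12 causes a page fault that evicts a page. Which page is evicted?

pos 1: 65 → miss, frames {65}
pos 2: 43 → miss, frames {65,43}
pos 3: 65 → hit
pos 4: 43 → hit
pos 5: 65 → hit
pos 6: 43 → hit
pos 7: 31 → miss, frames {65,43,31}
pos 8: 43 → hit
pos 9: 25 → miss, frames {65,43,31,25}
pos 10: 31 → hit
pos 11: 25 → hit
pos 12: 96 → miss, evict 65, frames {43,31,25,96}
At position 12, page 65 is evicted.

65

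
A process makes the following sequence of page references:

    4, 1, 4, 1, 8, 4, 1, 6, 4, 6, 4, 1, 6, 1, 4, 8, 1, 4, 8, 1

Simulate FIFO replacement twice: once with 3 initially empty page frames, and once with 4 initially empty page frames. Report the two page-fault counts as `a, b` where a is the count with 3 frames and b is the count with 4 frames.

3 frames: F F . . F . . F F . . F . . . F . . . . → 7 faults.
4 frames: F F . . F . . F . . . . . . . . . . . . → 4 faults.
4 < 7: adding a frame reduced faults, as is typical.

7, 4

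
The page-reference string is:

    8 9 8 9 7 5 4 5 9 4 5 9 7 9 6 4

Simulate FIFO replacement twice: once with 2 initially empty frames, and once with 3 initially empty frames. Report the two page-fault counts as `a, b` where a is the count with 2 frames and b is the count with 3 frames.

2 frames: F F . . F F F . F . F . F F F F → 11 faults.
3 frames: F F . . F F F . F . . . F . F F → 9 faults.
9 < 11: adding a frame reduced faults, as is typical.

11, 9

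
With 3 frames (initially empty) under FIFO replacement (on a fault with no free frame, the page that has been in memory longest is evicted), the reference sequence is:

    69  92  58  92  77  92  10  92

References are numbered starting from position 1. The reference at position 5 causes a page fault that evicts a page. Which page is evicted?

pos 1: 69: miss, frames [69]
pos 2: 92: miss, frames [69, 92]
pos 3: 58: miss, frames [69, 92, 58]
pos 4: 92: hit
pos 5: 77: miss, evict 69, frames [92, 58, 77]
At position 5, page 69 is evicted.

69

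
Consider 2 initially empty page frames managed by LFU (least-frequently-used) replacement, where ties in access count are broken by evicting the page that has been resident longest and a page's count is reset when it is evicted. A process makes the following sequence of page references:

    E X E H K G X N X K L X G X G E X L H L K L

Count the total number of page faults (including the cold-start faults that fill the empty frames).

20

E -> miss, frames {E}
X -> miss, frames {E,X}
E -> hit
H -> miss, evict X, frames {E,H}
K -> miss, evict H, frames {E,K}
G -> miss, evict K, frames {E,G}
X -> miss, evict G, frames {E,X}
N -> miss, evict X, frames {E,N}
X -> miss, evict N, frames {E,X}
K -> miss, evict X, frames {E,K}
L -> miss, evict K, frames {E,L}
X -> miss, evict L, frames {E,X}
G -> miss, evict X, frames {E,G}
X -> miss, evict G, frames {E,X}
G -> miss, evict X, frames {E,G}
E -> hit
X -> miss, evict G, frames {E,X}
L -> miss, evict X, frames {E,L}
H -> miss, evict L, frames {E,H}
L -> miss, evict H, frames {E,L}
K -> miss, evict L, frames {E,K}
L -> miss, evict K, frames {E,L}
Page faults: 20.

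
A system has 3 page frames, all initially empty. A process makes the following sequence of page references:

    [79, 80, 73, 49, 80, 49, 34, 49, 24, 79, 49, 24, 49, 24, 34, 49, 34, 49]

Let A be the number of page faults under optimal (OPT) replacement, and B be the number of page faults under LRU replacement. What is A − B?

-1

Under OPT: F F F F . . F . F . . . . . F . . . → 7 faults.
Under LRU: F F F F . . F . F F . . . . F . . . → 8 faults.
A − B = 7 − 8 = -1.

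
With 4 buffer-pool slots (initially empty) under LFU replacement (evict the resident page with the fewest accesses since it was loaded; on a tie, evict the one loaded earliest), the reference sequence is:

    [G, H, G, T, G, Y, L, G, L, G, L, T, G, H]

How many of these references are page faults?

6

G: miss, frames (G)
H: miss, frames (G H)
G: hit
T: miss, frames (G H T)
G: hit
Y: miss, frames (G H T Y)
L: miss, evict H, frames (G T Y L)
G: hit
L: hit
G: hit
L: hit
T: hit
G: hit
H: miss, evict Y, frames (G T L H)
Page faults: 6.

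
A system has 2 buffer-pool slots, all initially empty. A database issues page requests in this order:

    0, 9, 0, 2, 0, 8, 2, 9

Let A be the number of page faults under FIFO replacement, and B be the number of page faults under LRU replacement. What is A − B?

Under FIFO: F F . F F F F F → 7 faults.
Under LRU: F F . F . F F F → 6 faults.
A − B = 7 − 6 = 1.

1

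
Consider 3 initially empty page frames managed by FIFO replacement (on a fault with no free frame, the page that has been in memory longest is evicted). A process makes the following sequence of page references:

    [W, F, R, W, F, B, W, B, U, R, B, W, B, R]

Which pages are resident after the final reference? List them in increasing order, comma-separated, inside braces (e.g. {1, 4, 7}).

W -> fault, frames (W)
F -> fault, frames (W F)
R -> fault, frames (W F R)
W -> hit
F -> hit
B -> fault, evict W, frames (F R B)
W -> fault, evict F, frames (R B W)
B -> hit
U -> fault, evict R, frames (B W U)
R -> fault, evict B, frames (W U R)
B -> fault, evict W, frames (U R B)
W -> fault, evict U, frames (R B W)
B -> hit
R -> hit

{B, R, W}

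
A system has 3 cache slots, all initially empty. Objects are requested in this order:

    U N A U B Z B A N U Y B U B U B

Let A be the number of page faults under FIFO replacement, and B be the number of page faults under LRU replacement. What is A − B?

Under FIFO: F F F . F F . . F F F F . . . . → 9 faults.
Under LRU: F F F . F F . F F F F F . . . . → 10 faults.
A − B = 9 − 10 = -1.

-1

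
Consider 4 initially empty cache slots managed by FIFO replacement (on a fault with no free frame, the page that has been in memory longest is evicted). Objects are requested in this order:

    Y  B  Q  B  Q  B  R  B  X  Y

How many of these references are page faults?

6

Y → miss, frames [Y]
B → miss, frames [Y, B]
Q → miss, frames [Y, B, Q]
B → hit
Q → hit
B → hit
R → miss, frames [Y, B, Q, R]
B → hit
X → miss, evict Y, frames [B, Q, R, X]
Y → miss, evict B, frames [Q, R, X, Y]
Page faults: 6.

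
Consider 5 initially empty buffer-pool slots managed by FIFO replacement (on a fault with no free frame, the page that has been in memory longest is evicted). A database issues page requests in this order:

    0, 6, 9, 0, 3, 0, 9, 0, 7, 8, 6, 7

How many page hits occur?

0 → miss, frames {0}
6 → miss, frames {0,6}
9 → miss, frames {0,6,9}
0 → hit
3 → miss, frames {0,6,9,3}
0 → hit
9 → hit
0 → hit
7 → miss, frames {0,6,9,3,7}
8 → miss, evict 0, frames {6,9,3,7,8}
6 → hit
7 → hit
Hits: 6.

6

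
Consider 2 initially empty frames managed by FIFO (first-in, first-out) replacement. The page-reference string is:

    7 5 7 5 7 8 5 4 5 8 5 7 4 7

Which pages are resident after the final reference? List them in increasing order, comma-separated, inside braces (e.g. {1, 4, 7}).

{4, 7}

7 → fault, frames {7}
5 → fault, frames {7,5}
7 → hit
5 → hit
7 → hit
8 → fault, evict 7, frames {5,8}
5 → hit
4 → fault, evict 5, frames {8,4}
5 → fault, evict 8, frames {4,5}
8 → fault, evict 4, frames {5,8}
5 → hit
7 → fault, evict 5, frames {8,7}
4 → fault, evict 8, frames {7,4}
7 → hit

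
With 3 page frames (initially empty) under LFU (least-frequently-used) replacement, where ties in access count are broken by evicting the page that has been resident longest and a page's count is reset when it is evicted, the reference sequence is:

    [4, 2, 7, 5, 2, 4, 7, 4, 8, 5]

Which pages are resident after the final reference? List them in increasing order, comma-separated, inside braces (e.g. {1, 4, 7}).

4 -> miss, frames [4]
2 -> miss, frames [4, 2]
7 -> miss, frames [4, 2, 7]
5 -> miss, evict 4, frames [2, 7, 5]
2 -> hit
4 -> miss, evict 7, frames [2, 5, 4]
7 -> miss, evict 5, frames [2, 4, 7]
4 -> hit
8 -> miss, evict 7, frames [2, 4, 8]
5 -> miss, evict 8, frames [2, 4, 5]

{2, 4, 5}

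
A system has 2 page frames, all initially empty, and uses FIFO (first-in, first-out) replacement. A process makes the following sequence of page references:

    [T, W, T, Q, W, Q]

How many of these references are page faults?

T → fault, frames (T)
W → fault, frames (T W)
T → hit
Q → fault, evict T, frames (W Q)
W → hit
Q → hit
Page faults: 3.

3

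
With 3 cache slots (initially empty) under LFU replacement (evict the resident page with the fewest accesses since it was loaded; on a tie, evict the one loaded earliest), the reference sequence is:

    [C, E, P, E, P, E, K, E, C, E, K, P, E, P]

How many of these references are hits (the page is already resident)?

C → fault, frames [C]
E → fault, frames [C, E]
P → fault, frames [C, E, P]
E → hit
P → hit
E → hit
K → fault, evict C, frames [E, P, K]
E → hit
C → fault, evict K, frames [E, P, C]
E → hit
K → fault, evict C, frames [E, P, K]
P → hit
E → hit
P → hit
Hits: 8.

8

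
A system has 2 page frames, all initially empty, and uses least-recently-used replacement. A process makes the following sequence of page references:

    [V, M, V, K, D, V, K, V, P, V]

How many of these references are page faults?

V: fault, frames [V]
M: fault, frames [V, M]
V: hit
K: fault, evict M, frames [V, K]
D: fault, evict V, frames [K, D]
V: fault, evict K, frames [D, V]
K: fault, evict D, frames [V, K]
V: hit
P: fault, evict K, frames [V, P]
V: hit
Page faults: 7.

7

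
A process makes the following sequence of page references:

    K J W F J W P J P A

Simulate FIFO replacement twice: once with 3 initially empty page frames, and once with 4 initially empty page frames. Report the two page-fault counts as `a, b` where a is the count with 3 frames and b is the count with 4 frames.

3 frames: F F F F . . F F . F → 7 faults.
4 frames: F F F F . . F . . F → 6 faults.
6 < 7: adding a frame reduced faults, as is typical.

7, 6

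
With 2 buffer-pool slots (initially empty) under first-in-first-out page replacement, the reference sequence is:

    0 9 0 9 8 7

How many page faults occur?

4

0 -> fault, frames {0}
9 -> fault, frames {0,9}
0 -> hit
9 -> hit
8 -> fault, evict 0, frames {9,8}
7 -> fault, evict 9, frames {8,7}
Page faults: 4.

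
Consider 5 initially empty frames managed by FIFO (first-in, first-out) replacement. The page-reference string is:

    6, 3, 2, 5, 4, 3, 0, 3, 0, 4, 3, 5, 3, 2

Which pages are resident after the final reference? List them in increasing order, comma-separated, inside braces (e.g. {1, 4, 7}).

6: miss, frames (6)
3: miss, frames (6 3)
2: miss, frames (6 3 2)
5: miss, frames (6 3 2 5)
4: miss, frames (6 3 2 5 4)
3: hit
0: miss, evict 6, frames (3 2 5 4 0)
3: hit
0: hit
4: hit
3: hit
5: hit
3: hit
2: hit

{0, 2, 3, 4, 5}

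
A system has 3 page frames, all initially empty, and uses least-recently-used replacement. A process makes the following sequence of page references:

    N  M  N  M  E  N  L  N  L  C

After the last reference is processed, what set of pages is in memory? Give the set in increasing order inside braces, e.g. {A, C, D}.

{C, L, N}

N -> miss, frames [N]
M -> miss, frames [N, M]
N -> hit
M -> hit
E -> miss, frames [N, M, E]
N -> hit
L -> miss, evict M, frames [E, N, L]
N -> hit
L -> hit
C -> miss, evict E, frames [N, L, C]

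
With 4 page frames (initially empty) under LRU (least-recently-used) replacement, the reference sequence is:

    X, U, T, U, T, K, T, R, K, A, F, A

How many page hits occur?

5

X → miss, frames [X]
U → miss, frames [X, U]
T → miss, frames [X, U, T]
U → hit
T → hit
K → miss, frames [X, U, T, K]
T → hit
R → miss, evict X, frames [U, K, T, R]
K → hit
A → miss, evict U, frames [T, R, K, A]
F → miss, evict T, frames [R, K, A, F]
A → hit
Hits: 5.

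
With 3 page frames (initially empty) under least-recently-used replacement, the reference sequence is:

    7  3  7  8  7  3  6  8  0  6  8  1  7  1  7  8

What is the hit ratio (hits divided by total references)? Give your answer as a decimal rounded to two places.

0.50

7: miss, frames {7}
3: miss, frames {7,3}
7: hit
8: miss, frames {3,7,8}
7: hit
3: hit
6: miss, evict 8, frames {7,3,6}
8: miss, evict 7, frames {3,6,8}
0: miss, evict 3, frames {6,8,0}
6: hit
8: hit
1: miss, evict 0, frames {6,8,1}
7: miss, evict 6, frames {8,1,7}
1: hit
7: hit
8: hit
Hits: 8 of 16 references → 8/16 = 0.5000.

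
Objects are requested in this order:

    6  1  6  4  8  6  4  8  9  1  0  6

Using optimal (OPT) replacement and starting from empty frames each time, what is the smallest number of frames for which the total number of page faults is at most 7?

3

f=1: 12 faults
f=2: 9 faults
f=3: 7 faults
f=4: 6 faults
f=5: 6 faults
f=6: 6 faults
Smallest f with faults ≤ 7 is 3.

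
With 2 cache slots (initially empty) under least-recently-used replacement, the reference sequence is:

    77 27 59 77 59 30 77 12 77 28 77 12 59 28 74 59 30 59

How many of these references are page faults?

14

77: miss, frames [77]
27: miss, frames [77, 27]
59: miss, evict 77, frames [27, 59]
77: miss, evict 27, frames [59, 77]
59: hit
30: miss, evict 77, frames [59, 30]
77: miss, evict 59, frames [30, 77]
12: miss, evict 30, frames [77, 12]
77: hit
28: miss, evict 12, frames [77, 28]
77: hit
12: miss, evict 28, frames [77, 12]
59: miss, evict 77, frames [12, 59]
28: miss, evict 12, frames [59, 28]
74: miss, evict 59, frames [28, 74]
59: miss, evict 28, frames [74, 59]
30: miss, evict 74, frames [59, 30]
59: hit
Page faults: 14.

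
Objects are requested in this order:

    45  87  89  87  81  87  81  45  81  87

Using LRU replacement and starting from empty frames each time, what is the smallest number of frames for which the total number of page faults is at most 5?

3

f=1: 10 faults
f=2: 6 faults
f=3: 5 faults
f=4: 4 faults
Smallest f with faults ≤ 5 is 3.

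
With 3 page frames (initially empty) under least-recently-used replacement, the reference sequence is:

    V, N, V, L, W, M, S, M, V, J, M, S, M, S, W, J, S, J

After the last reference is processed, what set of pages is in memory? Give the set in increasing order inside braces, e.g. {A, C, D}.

V -> fault, frames [V]
N -> fault, frames [V, N]
V -> hit
L -> fault, frames [N, V, L]
W -> fault, evict N, frames [V, L, W]
M -> fault, evict V, frames [L, W, M]
S -> fault, evict L, frames [W, M, S]
M -> hit
V -> fault, evict W, frames [S, M, V]
J -> fault, evict S, frames [M, V, J]
M -> hit
S -> fault, evict V, frames [J, M, S]
M -> hit
S -> hit
W -> fault, evict J, frames [M, S, W]
J -> fault, evict M, frames [S, W, J]
S -> hit
J -> hit

{J, S, W}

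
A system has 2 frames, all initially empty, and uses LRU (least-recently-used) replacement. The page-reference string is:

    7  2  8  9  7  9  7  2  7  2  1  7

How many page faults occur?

7 → fault, frames {7}
2 → fault, frames {7,2}
8 → fault, evict 7, frames {2,8}
9 → fault, evict 2, frames {8,9}
7 → fault, evict 8, frames {9,7}
9 → hit
7 → hit
2 → fault, evict 9, frames {7,2}
7 → hit
2 → hit
1 → fault, evict 7, frames {2,1}
7 → fault, evict 2, frames {1,7}
Page faults: 8.

8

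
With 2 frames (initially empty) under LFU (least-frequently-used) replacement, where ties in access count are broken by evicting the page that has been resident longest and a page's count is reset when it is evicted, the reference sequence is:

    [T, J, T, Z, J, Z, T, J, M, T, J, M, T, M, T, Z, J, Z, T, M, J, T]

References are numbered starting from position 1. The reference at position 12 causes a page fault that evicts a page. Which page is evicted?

J

pos 1: T → fault, frames [T]
pos 2: J → fault, frames [T, J]
pos 3: T → hit
pos 4: Z → fault, evict J, frames [T, Z]
pos 5: J → fault, evict Z, frames [T, J]
pos 6: Z → fault, evict J, frames [T, Z]
pos 7: T → hit
pos 8: J → fault, evict Z, frames [T, J]
pos 9: M → fault, evict J, frames [T, M]
pos 10: T → hit
pos 11: J → fault, evict M, frames [T, J]
pos 12: M → fault, evict J, frames [T, M]
At position 12, page J is evicted.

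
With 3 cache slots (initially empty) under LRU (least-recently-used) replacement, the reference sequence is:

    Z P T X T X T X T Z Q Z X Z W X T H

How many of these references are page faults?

Z → fault, frames (Z)
P → fault, frames (Z P)
T → fault, frames (Z P T)
X → fault, evict Z, frames (P T X)
T → hit
X → hit
T → hit
X → hit
T → hit
Z → fault, evict P, frames (X T Z)
Q → fault, evict X, frames (T Z Q)
Z → hit
X → fault, evict T, frames (Q Z X)
Z → hit
W → fault, evict Q, frames (X Z W)
X → hit
T → fault, evict Z, frames (W X T)
H → fault, evict W, frames (X T H)
Page faults: 10.

10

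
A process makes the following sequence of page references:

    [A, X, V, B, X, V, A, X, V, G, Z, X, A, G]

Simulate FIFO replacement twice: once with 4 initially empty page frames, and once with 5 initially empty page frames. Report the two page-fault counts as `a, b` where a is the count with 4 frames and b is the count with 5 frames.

4 frames: F F F F . . . . . F F F F . → 8 faults.
5 frames: F F F F . . . . . F F . F . → 7 faults.
7 < 8: adding a frame reduced faults, as is typical.

8, 7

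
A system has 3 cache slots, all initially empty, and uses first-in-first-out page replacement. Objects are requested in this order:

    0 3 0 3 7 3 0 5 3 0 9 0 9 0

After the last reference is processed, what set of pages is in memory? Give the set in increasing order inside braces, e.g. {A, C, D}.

{0, 5, 9}

0: miss, frames {0}
3: miss, frames {0,3}
0: hit
3: hit
7: miss, frames {0,3,7}
3: hit
0: hit
5: miss, evict 0, frames {3,7,5}
3: hit
0: miss, evict 3, frames {7,5,0}
9: miss, evict 7, frames {5,0,9}
0: hit
9: hit
0: hit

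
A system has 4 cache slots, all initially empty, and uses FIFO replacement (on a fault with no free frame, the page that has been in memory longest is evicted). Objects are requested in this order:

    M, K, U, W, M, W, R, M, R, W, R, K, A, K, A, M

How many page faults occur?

M: miss, frames (M)
K: miss, frames (M K)
U: miss, frames (M K U)
W: miss, frames (M K U W)
M: hit
W: hit
R: miss, evict M, frames (K U W R)
M: miss, evict K, frames (U W R M)
R: hit
W: hit
R: hit
K: miss, evict U, frames (W R M K)
A: miss, evict W, frames (R M K A)
K: hit
A: hit
M: hit
Page faults: 8.

8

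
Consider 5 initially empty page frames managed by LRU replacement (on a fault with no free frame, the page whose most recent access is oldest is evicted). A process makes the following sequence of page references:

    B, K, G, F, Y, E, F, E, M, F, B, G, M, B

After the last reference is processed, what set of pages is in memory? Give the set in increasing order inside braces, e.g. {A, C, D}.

{B, E, F, G, M}

B → fault, frames {B}
K → fault, frames {B,K}
G → fault, frames {B,K,G}
F → fault, frames {B,K,G,F}
Y → fault, frames {B,K,G,F,Y}
E → fault, evict B, frames {K,G,F,Y,E}
F → hit
E → hit
M → fault, evict K, frames {G,Y,F,E,M}
F → hit
B → fault, evict G, frames {Y,E,M,F,B}
G → fault, evict Y, frames {E,M,F,B,G}
M → hit
B → hit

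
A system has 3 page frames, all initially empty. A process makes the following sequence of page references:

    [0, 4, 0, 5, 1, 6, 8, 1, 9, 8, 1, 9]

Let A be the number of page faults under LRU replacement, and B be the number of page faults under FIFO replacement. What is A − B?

Under LRU: F F . F F F F . F . . . → 7 faults.
Under FIFO: F F . F F F F . F . F . → 8 faults.
A − B = 7 − 8 = -1.

-1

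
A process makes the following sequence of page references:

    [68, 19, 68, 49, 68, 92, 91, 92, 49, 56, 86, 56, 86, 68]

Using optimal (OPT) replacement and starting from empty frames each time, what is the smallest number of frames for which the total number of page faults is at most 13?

f=1: 14 faults
f=2: 9 faults
f=3: 8 faults
f=4: 7 faults
f=5: 7 faults
f=6: 7 faults
f=7: 7 faults
Smallest f with faults ≤ 13 is 2.

2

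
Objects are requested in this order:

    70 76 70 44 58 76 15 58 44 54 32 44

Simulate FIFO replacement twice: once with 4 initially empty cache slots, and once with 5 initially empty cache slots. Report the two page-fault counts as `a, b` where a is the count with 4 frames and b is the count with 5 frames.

8, 7

4 frames: F F . F F . F . . F F F → 8 faults.
5 frames: F F . F F . F . . F F . → 7 faults.
7 < 8: adding a frame reduced faults, as is typical.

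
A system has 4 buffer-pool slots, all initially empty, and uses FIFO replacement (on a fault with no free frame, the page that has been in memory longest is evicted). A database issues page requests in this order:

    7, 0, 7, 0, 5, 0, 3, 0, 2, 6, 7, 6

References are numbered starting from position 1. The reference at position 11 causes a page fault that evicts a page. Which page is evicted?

5

pos 1: 7 → miss, frames {7}
pos 2: 0 → miss, frames {7,0}
pos 3: 7 → hit
pos 4: 0 → hit
pos 5: 5 → miss, frames {7,0,5}
pos 6: 0 → hit
pos 7: 3 → miss, frames {7,0,5,3}
pos 8: 0 → hit
pos 9: 2 → miss, evict 7, frames {0,5,3,2}
pos 10: 6 → miss, evict 0, frames {5,3,2,6}
pos 11: 7 → miss, evict 5, frames {3,2,6,7}
At position 11, page 5 is evicted.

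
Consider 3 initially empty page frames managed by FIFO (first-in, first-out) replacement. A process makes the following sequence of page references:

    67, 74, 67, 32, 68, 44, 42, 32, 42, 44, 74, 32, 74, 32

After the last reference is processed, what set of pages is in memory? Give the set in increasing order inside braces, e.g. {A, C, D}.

67 → fault, frames {67}
74 → fault, frames {67,74}
67 → hit
32 → fault, frames {67,74,32}
68 → fault, evict 67, frames {74,32,68}
44 → fault, evict 74, frames {32,68,44}
42 → fault, evict 32, frames {68,44,42}
32 → fault, evict 68, frames {44,42,32}
42 → hit
44 → hit
74 → fault, evict 44, frames {42,32,74}
32 → hit
74 → hit
32 → hit

{32, 42, 74}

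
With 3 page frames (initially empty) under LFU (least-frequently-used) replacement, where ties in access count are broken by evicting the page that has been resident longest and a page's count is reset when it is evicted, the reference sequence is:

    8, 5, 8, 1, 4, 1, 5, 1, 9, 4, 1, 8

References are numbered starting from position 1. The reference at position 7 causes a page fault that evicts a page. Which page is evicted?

pos 1: 8 -> miss, frames (8)
pos 2: 5 -> miss, frames (8 5)
pos 3: 8 -> hit
pos 4: 1 -> miss, frames (8 5 1)
pos 5: 4 -> miss, evict 5, frames (8 1 4)
pos 6: 1 -> hit
pos 7: 5 -> miss, evict 4, frames (8 1 5)
At position 7, page 4 is evicted.

4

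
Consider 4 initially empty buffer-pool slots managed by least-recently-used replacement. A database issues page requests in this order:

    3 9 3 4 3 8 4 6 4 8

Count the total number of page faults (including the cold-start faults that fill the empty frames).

5

3: miss, frames [3]
9: miss, frames [3, 9]
3: hit
4: miss, frames [9, 3, 4]
3: hit
8: miss, frames [9, 4, 3, 8]
4: hit
6: miss, evict 9, frames [3, 8, 4, 6]
4: hit
8: hit
Page faults: 5.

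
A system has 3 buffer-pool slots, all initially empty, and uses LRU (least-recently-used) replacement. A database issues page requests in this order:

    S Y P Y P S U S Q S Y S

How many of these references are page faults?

6

S: fault, frames {S}
Y: fault, frames {S,Y}
P: fault, frames {S,Y,P}
Y: hit
P: hit
S: hit
U: fault, evict Y, frames {P,S,U}
S: hit
Q: fault, evict P, frames {U,S,Q}
S: hit
Y: fault, evict U, frames {Q,S,Y}
S: hit
Page faults: 6.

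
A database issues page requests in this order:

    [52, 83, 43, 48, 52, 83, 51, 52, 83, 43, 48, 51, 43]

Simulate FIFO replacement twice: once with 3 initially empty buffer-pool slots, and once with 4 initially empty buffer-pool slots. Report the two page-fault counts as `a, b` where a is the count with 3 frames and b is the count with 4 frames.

9, 10

3 frames: F F F F F F F . . F F . . → 9 faults.
4 frames: F F F F . . F F F F F F . → 10 faults.
10 > 9: adding a frame increased faults — Belady's anomaly.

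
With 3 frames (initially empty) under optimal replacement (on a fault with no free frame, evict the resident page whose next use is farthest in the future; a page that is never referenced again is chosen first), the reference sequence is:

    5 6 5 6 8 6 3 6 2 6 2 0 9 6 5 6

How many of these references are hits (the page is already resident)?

9

5 -> miss, frames (5)
6 -> miss, frames (5 6)
5 -> hit
6 -> hit
8 -> miss, frames (5 6 8)
6 -> hit
3 -> miss, evict 8, frames (5 6 3)
6 -> hit
2 -> miss, evict 3, frames (5 6 2)
6 -> hit
2 -> hit
0 -> miss, evict 2, frames (5 6 0)
9 -> miss, evict 0, frames (5 6 9)
6 -> hit
5 -> hit
6 -> hit
Hits: 9.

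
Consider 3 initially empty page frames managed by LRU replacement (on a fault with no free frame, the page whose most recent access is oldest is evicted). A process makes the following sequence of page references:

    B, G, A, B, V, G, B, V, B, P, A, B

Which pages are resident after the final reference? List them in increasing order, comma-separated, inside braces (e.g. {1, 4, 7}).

{A, B, P}

B: miss, frames (B)
G: miss, frames (B G)
A: miss, frames (B G A)
B: hit
V: miss, evict G, frames (A B V)
G: miss, evict A, frames (B V G)
B: hit
V: hit
B: hit
P: miss, evict G, frames (V B P)
A: miss, evict V, frames (B P A)
B: hit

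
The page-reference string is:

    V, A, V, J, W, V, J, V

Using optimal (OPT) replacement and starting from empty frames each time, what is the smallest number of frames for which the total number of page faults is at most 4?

f=1: 8 faults
f=2: 5 faults
f=3: 4 faults
f=4: 4 faults
Smallest f with faults ≤ 4 is 3.

3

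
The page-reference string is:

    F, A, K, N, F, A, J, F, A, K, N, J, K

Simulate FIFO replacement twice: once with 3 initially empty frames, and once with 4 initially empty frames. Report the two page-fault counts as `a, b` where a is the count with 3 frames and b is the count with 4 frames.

3 frames: F F F F F F F . . F F . . → 9 faults.
4 frames: F F F F . . F F F F F F . → 10 faults.
10 > 9: adding a frame increased faults — Belady's anomaly.

9, 10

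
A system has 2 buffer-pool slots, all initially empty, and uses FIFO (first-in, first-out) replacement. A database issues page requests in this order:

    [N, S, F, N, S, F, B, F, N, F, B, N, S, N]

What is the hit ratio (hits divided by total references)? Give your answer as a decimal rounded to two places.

N -> miss, frames {N}
S -> miss, frames {N,S}
F -> miss, evict N, frames {S,F}
N -> miss, evict S, frames {F,N}
S -> miss, evict F, frames {N,S}
F -> miss, evict N, frames {S,F}
B -> miss, evict S, frames {F,B}
F -> hit
N -> miss, evict F, frames {B,N}
F -> miss, evict B, frames {N,F}
B -> miss, evict N, frames {F,B}
N -> miss, evict F, frames {B,N}
S -> miss, evict B, frames {N,S}
N -> hit
Hits: 2 of 14 references → 2/14 = 0.1429.

0.14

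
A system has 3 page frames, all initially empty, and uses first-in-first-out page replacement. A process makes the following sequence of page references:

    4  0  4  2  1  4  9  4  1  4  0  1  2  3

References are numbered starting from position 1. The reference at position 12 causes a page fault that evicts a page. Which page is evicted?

pos 1: 4 -> fault, frames [4]
pos 2: 0 -> fault, frames [4, 0]
pos 3: 4 -> hit
pos 4: 2 -> fault, frames [4, 0, 2]
pos 5: 1 -> fault, evict 4, frames [0, 2, 1]
pos 6: 4 -> fault, evict 0, frames [2, 1, 4]
pos 7: 9 -> fault, evict 2, frames [1, 4, 9]
pos 8: 4 -> hit
pos 9: 1 -> hit
pos 10: 4 -> hit
pos 11: 0 -> fault, evict 1, frames [4, 9, 0]
pos 12: 1 -> fault, evict 4, frames [9, 0, 1]
At position 12, page 4 is evicted.

4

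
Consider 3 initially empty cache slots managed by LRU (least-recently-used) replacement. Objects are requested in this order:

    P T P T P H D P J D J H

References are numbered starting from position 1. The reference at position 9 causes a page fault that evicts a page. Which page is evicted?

H

pos 1: P → miss, frames {P}
pos 2: T → miss, frames {P,T}
pos 3: P → hit
pos 4: T → hit
pos 5: P → hit
pos 6: H → miss, frames {T,P,H}
pos 7: D → miss, evict T, frames {P,H,D}
pos 8: P → hit
pos 9: J → miss, evict H, frames {D,P,J}
At position 9, page H is evicted.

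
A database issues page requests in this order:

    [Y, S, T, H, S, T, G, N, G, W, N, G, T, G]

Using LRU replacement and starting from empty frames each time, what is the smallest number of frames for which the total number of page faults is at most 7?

4

f=1: 14 faults
f=2: 12 faults
f=3: 8 faults
f=4: 7 faults
f=5: 7 faults
f=6: 7 faults
f=7: 7 faults
Smallest f with faults ≤ 7 is 4.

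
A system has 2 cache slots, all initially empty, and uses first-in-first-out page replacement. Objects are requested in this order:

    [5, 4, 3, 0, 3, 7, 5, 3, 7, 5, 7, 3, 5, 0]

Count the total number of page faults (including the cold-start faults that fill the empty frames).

11

5: miss, frames {5}
4: miss, frames {5,4}
3: miss, evict 5, frames {4,3}
0: miss, evict 4, frames {3,0}
3: hit
7: miss, evict 3, frames {0,7}
5: miss, evict 0, frames {7,5}
3: miss, evict 7, frames {5,3}
7: miss, evict 5, frames {3,7}
5: miss, evict 3, frames {7,5}
7: hit
3: miss, evict 7, frames {5,3}
5: hit
0: miss, evict 5, frames {3,0}
Page faults: 11.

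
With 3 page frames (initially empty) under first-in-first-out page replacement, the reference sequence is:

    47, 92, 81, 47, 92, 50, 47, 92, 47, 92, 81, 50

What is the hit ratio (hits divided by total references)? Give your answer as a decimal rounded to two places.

47 → miss, frames {47}
92 → miss, frames {47,92}
81 → miss, frames {47,92,81}
47 → hit
92 → hit
50 → miss, evict 47, frames {92,81,50}
47 → miss, evict 92, frames {81,50,47}
92 → miss, evict 81, frames {50,47,92}
47 → hit
92 → hit
81 → miss, evict 50, frames {47,92,81}
50 → miss, evict 47, frames {92,81,50}
Hits: 4 of 12 references → 4/12 = 0.3333.

0.33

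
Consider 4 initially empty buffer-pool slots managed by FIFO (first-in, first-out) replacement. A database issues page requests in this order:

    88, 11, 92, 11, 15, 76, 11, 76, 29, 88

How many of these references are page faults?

88 -> fault, frames (88)
11 -> fault, frames (88 11)
92 -> fault, frames (88 11 92)
11 -> hit
15 -> fault, frames (88 11 92 15)
76 -> fault, evict 88, frames (11 92 15 76)
11 -> hit
76 -> hit
29 -> fault, evict 11, frames (92 15 76 29)
88 -> fault, evict 92, frames (15 76 29 88)
Page faults: 7.

7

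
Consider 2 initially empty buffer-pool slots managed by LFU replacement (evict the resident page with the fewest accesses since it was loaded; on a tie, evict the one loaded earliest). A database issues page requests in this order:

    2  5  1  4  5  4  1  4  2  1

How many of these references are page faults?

2: miss, frames (2)
5: miss, frames (2 5)
1: miss, evict 2, frames (5 1)
4: miss, evict 5, frames (1 4)
5: miss, evict 1, frames (4 5)
4: hit
1: miss, evict 5, frames (4 1)
4: hit
2: miss, evict 1, frames (4 2)
1: miss, evict 2, frames (4 1)
Page faults: 8.

8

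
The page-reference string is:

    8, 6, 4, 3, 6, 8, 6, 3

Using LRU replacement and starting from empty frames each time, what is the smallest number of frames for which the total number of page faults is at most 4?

f=1: 8 faults
f=2: 7 faults
f=3: 5 faults
f=4: 4 faults
Smallest f with faults ≤ 4 is 4.

4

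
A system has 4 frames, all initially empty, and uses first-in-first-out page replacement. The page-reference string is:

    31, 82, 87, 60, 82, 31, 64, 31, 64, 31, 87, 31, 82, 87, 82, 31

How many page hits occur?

8

31 -> miss, frames (31)
82 -> miss, frames (31 82)
87 -> miss, frames (31 82 87)
60 -> miss, frames (31 82 87 60)
82 -> hit
31 -> hit
64 -> miss, evict 31, frames (82 87 60 64)
31 -> miss, evict 82, frames (87 60 64 31)
64 -> hit
31 -> hit
87 -> hit
31 -> hit
82 -> miss, evict 87, frames (60 64 31 82)
87 -> miss, evict 60, frames (64 31 82 87)
82 -> hit
31 -> hit
Hits: 8.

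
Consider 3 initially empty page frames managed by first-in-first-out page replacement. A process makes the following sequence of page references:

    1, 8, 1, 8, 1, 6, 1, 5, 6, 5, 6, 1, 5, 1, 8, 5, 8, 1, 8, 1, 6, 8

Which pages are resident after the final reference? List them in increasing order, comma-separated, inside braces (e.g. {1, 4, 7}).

{1, 6, 8}

1: miss, frames {1}
8: miss, frames {1,8}
1: hit
8: hit
1: hit
6: miss, frames {1,8,6}
1: hit
5: miss, evict 1, frames {8,6,5}
6: hit
5: hit
6: hit
1: miss, evict 8, frames {6,5,1}
5: hit
1: hit
8: miss, evict 6, frames {5,1,8}
5: hit
8: hit
1: hit
8: hit
1: hit
6: miss, evict 5, frames {1,8,6}
8: hit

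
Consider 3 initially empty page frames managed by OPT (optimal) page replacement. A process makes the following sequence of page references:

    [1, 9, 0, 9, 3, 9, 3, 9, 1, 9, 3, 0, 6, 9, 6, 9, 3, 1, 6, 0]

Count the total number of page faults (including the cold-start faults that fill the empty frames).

8

1: miss, frames {1}
9: miss, frames {1,9}
0: miss, frames {1,9,0}
9: hit
3: miss, evict 0, frames {1,9,3}
9: hit
3: hit
9: hit
1: hit
9: hit
3: hit
0: miss, evict 1, frames {9,3,0}
6: miss, evict 0, frames {9,3,6}
9: hit
6: hit
9: hit
3: hit
1: miss, evict 3, frames {9,6,1}
6: hit
0: miss, evict 1, frames {9,6,0}
Page faults: 8.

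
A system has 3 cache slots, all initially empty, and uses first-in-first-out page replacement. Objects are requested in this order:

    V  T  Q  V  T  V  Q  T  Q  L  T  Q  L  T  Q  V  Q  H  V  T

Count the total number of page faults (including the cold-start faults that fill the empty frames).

V → fault, frames [V]
T → fault, frames [V, T]
Q → fault, frames [V, T, Q]
V → hit
T → hit
V → hit
Q → hit
T → hit
Q → hit
L → fault, evict V, frames [T, Q, L]
T → hit
Q → hit
L → hit
T → hit
Q → hit
V → fault, evict T, frames [Q, L, V]
Q → hit
H → fault, evict Q, frames [L, V, H]
V → hit
T → fault, evict L, frames [V, H, T]
Page faults: 7.

7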